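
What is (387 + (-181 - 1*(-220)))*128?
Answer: 54528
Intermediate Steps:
(387 + (-181 - 1*(-220)))*128 = (387 + (-181 + 220))*128 = (387 + 39)*128 = 426*128 = 54528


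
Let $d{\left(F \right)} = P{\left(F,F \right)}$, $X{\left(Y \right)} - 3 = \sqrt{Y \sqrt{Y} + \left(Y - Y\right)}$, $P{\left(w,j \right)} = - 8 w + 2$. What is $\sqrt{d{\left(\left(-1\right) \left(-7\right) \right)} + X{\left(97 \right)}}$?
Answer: $\sqrt{-51 + 97^{\frac{3}{4}}} \approx 4.4823 i$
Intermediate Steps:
$P{\left(w,j \right)} = 2 - 8 w$
$X{\left(Y \right)} = 3 + \sqrt{Y^{\frac{3}{2}}}$ ($X{\left(Y \right)} = 3 + \sqrt{Y \sqrt{Y} + \left(Y - Y\right)} = 3 + \sqrt{Y^{\frac{3}{2}} + 0} = 3 + \sqrt{Y^{\frac{3}{2}}}$)
$d{\left(F \right)} = 2 - 8 F$
$\sqrt{d{\left(\left(-1\right) \left(-7\right) \right)} + X{\left(97 \right)}} = \sqrt{\left(2 - 8 \left(\left(-1\right) \left(-7\right)\right)\right) + \left(3 + \sqrt{97^{\frac{3}{2}}}\right)} = \sqrt{\left(2 - 56\right) + \left(3 + \sqrt{97 \sqrt{97}}\right)} = \sqrt{\left(2 - 56\right) + \left(3 + 97^{\frac{3}{4}}\right)} = \sqrt{-54 + \left(3 + 97^{\frac{3}{4}}\right)} = \sqrt{-51 + 97^{\frac{3}{4}}}$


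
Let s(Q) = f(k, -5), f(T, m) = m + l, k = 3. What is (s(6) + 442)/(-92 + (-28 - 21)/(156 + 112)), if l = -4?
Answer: -116044/24705 ≈ -4.6972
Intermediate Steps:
f(T, m) = -4 + m (f(T, m) = m - 4 = -4 + m)
s(Q) = -9 (s(Q) = -4 - 5 = -9)
(s(6) + 442)/(-92 + (-28 - 21)/(156 + 112)) = (-9 + 442)/(-92 + (-28 - 21)/(156 + 112)) = 433/(-92 - 49/268) = 433/(-24705/268) = 433*(-268/24705) = -116044/24705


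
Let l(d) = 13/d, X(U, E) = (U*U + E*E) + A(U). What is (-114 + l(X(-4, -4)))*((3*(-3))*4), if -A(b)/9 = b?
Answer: 69651/17 ≈ 4097.1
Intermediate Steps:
A(b) = -9*b
X(U, E) = E**2 + U**2 - 9*U (X(U, E) = (U*U + E*E) - 9*U = (U**2 + E**2) - 9*U = (E**2 + U**2) - 9*U = E**2 + U**2 - 9*U)
(-114 + l(X(-4, -4)))*((3*(-3))*4) = (-114 + 13/((-4)**2 + (-4)**2 - 9*(-4)))*((3*(-3))*4) = (-114 + 13/(16 + 16 + 36))*(-9*4) = (-114 + 13/68)*(-36) = -7739/68*(-36) = 69651/17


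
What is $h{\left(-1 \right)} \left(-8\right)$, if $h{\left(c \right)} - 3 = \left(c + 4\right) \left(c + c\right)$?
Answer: $24$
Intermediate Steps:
$h{\left(c \right)} = 3 + 2 c \left(4 + c\right)$ ($h{\left(c \right)} = 3 + \left(c + 4\right) \left(c + c\right) = 3 + \left(4 + c\right) 2 c = 3 + 2 c \left(4 + c\right)$)
$h{\left(-1 \right)} \left(-8\right) = \left(3 + 2 \left(-1\right)^{2} + 8 \left(-1\right)\right) \left(-8\right) = \left(3 + 2 \cdot 1 - 8\right) \left(-8\right) = \left(3 + 2 - 8\right) \left(-8\right) = \left(-3\right) \left(-8\right) = 24$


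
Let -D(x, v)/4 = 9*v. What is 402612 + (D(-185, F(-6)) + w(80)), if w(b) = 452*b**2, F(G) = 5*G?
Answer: 3296492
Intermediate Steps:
D(x, v) = -36*v
402612 + (D(-185, F(-6)) + w(80)) = 402612 + (-180*(-6) + 452*80**2) = 402612 + (-36*(-30) + 452*6400) = 402612 + (1080 + 2892800) = 402612 + 2893880 = 3296492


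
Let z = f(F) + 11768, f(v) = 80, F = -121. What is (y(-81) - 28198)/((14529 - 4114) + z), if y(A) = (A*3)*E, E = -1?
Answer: -27955/22263 ≈ -1.2557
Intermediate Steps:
z = 11848 (z = 80 + 11768 = 11848)
y(A) = -3*A (y(A) = (A*3)*(-1) = (3*A)*(-1) = -3*A)
(y(-81) - 28198)/((14529 - 4114) + z) = (-3*(-81) - 28198)/((14529 - 4114) + 11848) = (243 - 28198)/(10415 + 11848) = -27955/22263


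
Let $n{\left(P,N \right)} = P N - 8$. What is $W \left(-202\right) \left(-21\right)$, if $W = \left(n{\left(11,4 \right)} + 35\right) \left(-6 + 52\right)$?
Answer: $13854372$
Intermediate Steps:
$n{\left(P,N \right)} = -8 + N P$ ($n{\left(P,N \right)} = N P - 8 = -8 + N P$)
$W = 3266$ ($W = \left(\left(-8 + 4 \cdot 11\right) + 35\right) \left(-6 + 52\right) = \left(\left(-8 + 44\right) + 35\right) 46 = \left(36 + 35\right) 46 = 71 \cdot 46 = 3266$)
$W \left(-202\right) \left(-21\right) = 3266 \left(-202\right) \left(-21\right) = \left(-659732\right) \left(-21\right) = 13854372$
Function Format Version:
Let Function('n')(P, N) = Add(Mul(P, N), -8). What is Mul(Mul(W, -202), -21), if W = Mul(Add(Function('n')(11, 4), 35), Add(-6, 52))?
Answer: 13854372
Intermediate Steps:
Function('n')(P, N) = Add(-8, Mul(N, P)) (Function('n')(P, N) = Add(Mul(N, P), -8) = Add(-8, Mul(N, P)))
W = 3266 (W = Mul(Add(Add(-8, Mul(4, 11)), 35), Add(-6, 52)) = Mul(Add(Add(-8, 44), 35), 46) = Mul(Add(36, 35), 46) = Mul(71, 46) = 3266)
Mul(Mul(W, -202), -21) = Mul(Mul(3266, -202), -21) = Mul(-659732, -21) = 13854372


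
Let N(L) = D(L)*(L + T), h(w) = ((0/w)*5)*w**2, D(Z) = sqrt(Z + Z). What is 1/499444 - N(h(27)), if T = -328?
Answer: 1/499444 ≈ 2.0022e-6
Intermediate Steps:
D(Z) = sqrt(2)*sqrt(Z) (D(Z) = sqrt(2*Z) = sqrt(2)*sqrt(Z))
h(w) = 0 (h(w) = (0*5)*w**2 = 0*w**2 = 0)
N(L) = sqrt(2)*sqrt(L)*(-328 + L) (N(L) = (sqrt(2)*sqrt(L))*(L - 328) = (sqrt(2)*sqrt(L))*(-328 + L) = sqrt(2)*sqrt(L)*(-328 + L))
1/499444 - N(h(27)) = 1/499444 - sqrt(2)*sqrt(0)*(-328 + 0) = 1/499444 - sqrt(2)*0*(-328) = 1/499444 - 1*0 = 1/499444 + 0 = 1/499444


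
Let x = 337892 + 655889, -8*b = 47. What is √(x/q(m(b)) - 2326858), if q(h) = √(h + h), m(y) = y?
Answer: √(-5140029322 - 93415414*I*√47)/47 ≈ 94.846 - 1528.3*I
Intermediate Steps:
b = -47/8 (b = -⅛*47 = -47/8 ≈ -5.8750)
x = 993781
q(h) = √2*√h (q(h) = √(2*h) = √2*√h)
√(x/q(m(b)) - 2326858) = √(993781/((√2*√(-47/8))) - 2326858) = √(993781/((√2*(I*√94/4))) - 2326858) = √(993781/((I*√47/2)) - 2326858) = √(993781*(-2*I*√47/47) - 2326858) = √(-1987562*I*√47/47 - 2326858) = √(-2326858 - 1987562*I*√47/47)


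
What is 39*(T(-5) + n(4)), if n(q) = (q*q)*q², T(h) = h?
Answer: 9789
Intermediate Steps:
n(q) = q⁴ (n(q) = q²*q² = q⁴)
39*(T(-5) + n(4)) = 39*(-5 + 4⁴) = 39*(-5 + 256) = 39*251 = 9789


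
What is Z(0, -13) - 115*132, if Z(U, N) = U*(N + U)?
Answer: -15180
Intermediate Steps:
Z(0, -13) - 115*132 = 0*(-13 + 0) - 115*132 = 0*(-13) - 15180 = 0 - 15180 = -15180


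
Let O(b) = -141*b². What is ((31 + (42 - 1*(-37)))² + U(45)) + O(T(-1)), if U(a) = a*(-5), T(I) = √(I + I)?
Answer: 12157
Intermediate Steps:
T(I) = √2*√I (T(I) = √(2*I) = √2*√I)
U(a) = -5*a
((31 + (42 - 1*(-37)))² + U(45)) + O(T(-1)) = ((31 + (42 - 1*(-37)))² - 5*45) - 141*(√2*√(-1))² = ((31 + (42 + 37))² - 225) - 141*(√2*I)² = ((31 + 79)² - 225) - 141*(I*√2)² = (110² - 225) - 141*(-2) = (12100 - 225) + 282 = 11875 + 282 = 12157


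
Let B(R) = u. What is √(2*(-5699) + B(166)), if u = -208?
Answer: I*√11606 ≈ 107.73*I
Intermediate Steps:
B(R) = -208
√(2*(-5699) + B(166)) = √(2*(-5699) - 208) = √(-11398 - 208) = √(-11606) = I*√11606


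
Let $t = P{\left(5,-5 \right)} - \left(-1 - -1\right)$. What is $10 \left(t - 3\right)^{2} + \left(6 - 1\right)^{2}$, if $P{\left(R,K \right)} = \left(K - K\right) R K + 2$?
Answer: $35$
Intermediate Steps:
$P{\left(R,K \right)} = 2$ ($P{\left(R,K \right)} = 0 R K + 2 = 0 K + 2 = 0 + 2 = 2$)
$t = 2$ ($t = 2 - \left(-1 - -1\right) = 2 - \left(-1 + 1\right) = 2 - 0 = 2 + 0 = 2$)
$10 \left(t - 3\right)^{2} + \left(6 - 1\right)^{2} = 10 \left(2 - 3\right)^{2} + \left(6 - 1\right)^{2} = 10 \left(-1\right)^{2} + 5^{2} = 10 \cdot 1 + 25 = 10 + 25 = 35$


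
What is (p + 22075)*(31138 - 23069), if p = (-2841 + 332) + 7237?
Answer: 216273407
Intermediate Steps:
p = 4728 (p = -2509 + 7237 = 4728)
(p + 22075)*(31138 - 23069) = (4728 + 22075)*(31138 - 23069) = 26803*8069 = 216273407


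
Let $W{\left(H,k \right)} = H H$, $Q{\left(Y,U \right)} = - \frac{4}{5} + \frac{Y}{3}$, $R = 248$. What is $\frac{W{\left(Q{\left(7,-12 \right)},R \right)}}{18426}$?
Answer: $\frac{529}{4145850} \approx 0.0001276$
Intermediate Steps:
$Q{\left(Y,U \right)} = - \frac{4}{5} + \frac{Y}{3}$ ($Q{\left(Y,U \right)} = \left(-4\right) \frac{1}{5} + Y \frac{1}{3} = - \frac{4}{5} + \frac{Y}{3}$)
$W{\left(H,k \right)} = H^{2}$
$\frac{W{\left(Q{\left(7,-12 \right)},R \right)}}{18426} = \frac{\left(- \frac{4}{5} + \frac{1}{3} \cdot 7\right)^{2}}{18426} = \left(- \frac{4}{5} + \frac{7}{3}\right)^{2} \cdot \frac{1}{18426} = \left(\frac{23}{15}\right)^{2} \cdot \frac{1}{18426} = \frac{529}{225} \cdot \frac{1}{18426} = \frac{529}{4145850}$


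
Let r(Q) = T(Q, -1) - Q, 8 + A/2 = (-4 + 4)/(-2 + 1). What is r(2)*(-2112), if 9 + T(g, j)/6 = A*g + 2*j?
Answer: 549120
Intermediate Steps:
A = -16 (A = -16 + 2*((-4 + 4)/(-2 + 1)) = -16 + 2*(0/(-1)) = -16 + 2*(0*(-1)) = -16 + 2*0 = -16 + 0 = -16)
T(g, j) = -54 - 96*g + 12*j (T(g, j) = -54 + 6*(-16*g + 2*j) = -54 + (-96*g + 12*j) = -54 - 96*g + 12*j)
r(Q) = -66 - 97*Q (r(Q) = (-54 - 96*Q + 12*(-1)) - Q = (-54 - 96*Q - 12) - Q = (-66 - 96*Q) - Q = -66 - 97*Q)
r(2)*(-2112) = (-66 - 97*2)*(-2112) = (-66 - 194)*(-2112) = -260*(-2112) = 549120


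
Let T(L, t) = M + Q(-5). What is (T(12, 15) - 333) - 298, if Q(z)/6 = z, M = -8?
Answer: -669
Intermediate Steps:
Q(z) = 6*z
T(L, t) = -38 (T(L, t) = -8 + 6*(-5) = -8 - 30 = -38)
(T(12, 15) - 333) - 298 = (-38 - 333) - 298 = -371 - 298 = -669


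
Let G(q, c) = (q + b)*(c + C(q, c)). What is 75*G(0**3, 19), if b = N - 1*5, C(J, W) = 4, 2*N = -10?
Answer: -17250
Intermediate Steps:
N = -5 (N = (1/2)*(-10) = -5)
b = -10 (b = -5 - 1*5 = -5 - 5 = -10)
G(q, c) = (-10 + q)*(4 + c) (G(q, c) = (q - 10)*(c + 4) = (-10 + q)*(4 + c))
75*G(0**3, 19) = 75*(-40 - 10*19 + 4*0**3 + 19*0**3) = 75*(-40 - 190 + 4*0 + 19*0) = 75*(-40 - 190 + 0 + 0) = 75*(-230) = -17250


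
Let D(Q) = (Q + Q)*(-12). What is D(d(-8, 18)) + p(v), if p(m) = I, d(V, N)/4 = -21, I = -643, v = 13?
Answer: 1373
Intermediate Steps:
d(V, N) = -84 (d(V, N) = 4*(-21) = -84)
D(Q) = -24*Q (D(Q) = (2*Q)*(-12) = -24*Q)
p(m) = -643
D(d(-8, 18)) + p(v) = -24*(-84) - 643 = 2016 - 643 = 1373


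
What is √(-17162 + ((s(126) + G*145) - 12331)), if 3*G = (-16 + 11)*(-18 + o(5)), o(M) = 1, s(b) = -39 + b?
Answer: I*√227679/3 ≈ 159.05*I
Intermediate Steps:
G = 85/3 (G = ((-16 + 11)*(-18 + 1))/3 = (-5*(-17))/3 = (⅓)*85 = 85/3 ≈ 28.333)
√(-17162 + ((s(126) + G*145) - 12331)) = √(-17162 + (((-39 + 126) + (85/3)*145) - 12331)) = √(-17162 + ((87 + 12325/3) - 12331)) = √(-17162 + (12586/3 - 12331)) = √(-17162 - 24407/3) = √(-75893/3) = I*√227679/3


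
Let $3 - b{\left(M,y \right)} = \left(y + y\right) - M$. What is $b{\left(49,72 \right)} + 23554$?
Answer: $23462$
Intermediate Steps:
$b{\left(M,y \right)} = 3 + M - 2 y$ ($b{\left(M,y \right)} = 3 - \left(\left(y + y\right) - M\right) = 3 - \left(2 y - M\right) = 3 - \left(- M + 2 y\right) = 3 + \left(M - 2 y\right) = 3 + M - 2 y$)
$b{\left(49,72 \right)} + 23554 = \left(3 + 49 - 144\right) + 23554 = -92 + 23554 = 23462$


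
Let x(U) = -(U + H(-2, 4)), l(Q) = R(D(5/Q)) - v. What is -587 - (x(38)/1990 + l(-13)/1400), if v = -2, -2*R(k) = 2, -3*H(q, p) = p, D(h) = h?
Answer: -490599797/835800 ≈ -586.98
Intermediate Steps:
H(q, p) = -p/3
R(k) = -1 (R(k) = -½*2 = -1)
l(Q) = 1 (l(Q) = -1 - 1*(-2) = -1 + 2 = 1)
x(U) = 4/3 - U (x(U) = -(U - ⅓*4) = -(U - 4/3) = -(-4/3 + U) = 4/3 - U)
-587 - (x(38)/1990 + l(-13)/1400) = -587 - ((4/3 - 1*38)/1990 + 1/1400) = -587 - ((4/3 - 38)*(1/1990) + 1*(1/1400)) = -587 - (-110/3*1/1990 + 1/1400) = -587 - (-11/597 + 1/1400) = -587 - 1*(-14803/835800) = -587 + 14803/835800 = -490599797/835800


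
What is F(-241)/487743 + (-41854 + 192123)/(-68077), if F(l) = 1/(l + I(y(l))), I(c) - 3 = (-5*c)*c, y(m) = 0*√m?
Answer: -17443651450423/7902571090218 ≈ -2.2073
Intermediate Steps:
y(m) = 0
I(c) = 3 - 5*c² (I(c) = 3 + (-5*c)*c = 3 - 5*c²)
F(l) = 1/(3 + l) (F(l) = 1/(l + (3 - 5*0²)) = 1/(l + (3 - 5*0)) = 1/(l + (3 + 0)) = 1/(l + 3) = 1/(3 + l))
F(-241)/487743 + (-41854 + 192123)/(-68077) = 1/((3 - 241)*487743) + (-41854 + 192123)/(-68077) = (1/487743)/(-238) + 150269*(-1/68077) = -1/238*1/487743 - 150269/68077 = -1/116082834 - 150269/68077 = -17443651450423/7902571090218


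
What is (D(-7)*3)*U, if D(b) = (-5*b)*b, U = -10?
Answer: 7350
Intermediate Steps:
D(b) = -5*b²
(D(-7)*3)*U = (-5*(-7)²*3)*(-10) = (-5*49*3)*(-10) = -245*3*(-10) = -735*(-10) = 7350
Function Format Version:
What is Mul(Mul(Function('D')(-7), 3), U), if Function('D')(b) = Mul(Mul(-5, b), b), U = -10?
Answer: 7350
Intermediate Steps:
Function('D')(b) = Mul(-5, Pow(b, 2))
Mul(Mul(Function('D')(-7), 3), U) = Mul(Mul(Mul(-5, Pow(-7, 2)), 3), -10) = Mul(Mul(Mul(-5, 49), 3), -10) = Mul(Mul(-245, 3), -10) = Mul(-735, -10) = 7350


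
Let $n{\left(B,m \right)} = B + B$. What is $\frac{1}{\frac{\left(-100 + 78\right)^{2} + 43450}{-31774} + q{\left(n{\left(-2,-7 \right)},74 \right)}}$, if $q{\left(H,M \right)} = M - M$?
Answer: $- \frac{15887}{21967} \approx -0.72322$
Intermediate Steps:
$n{\left(B,m \right)} = 2 B$
$q{\left(H,M \right)} = 0$
$\frac{1}{\frac{\left(-100 + 78\right)^{2} + 43450}{-31774} + q{\left(n{\left(-2,-7 \right)},74 \right)}} = \frac{1}{\frac{\left(-100 + 78\right)^{2} + 43450}{-31774} + 0} = \frac{1}{\left(\left(-22\right)^{2} + 43450\right) \left(- \frac{1}{31774}\right) + 0} = \frac{1}{\left(484 + 43450\right) \left(- \frac{1}{31774}\right) + 0} = \frac{1}{43934 \left(- \frac{1}{31774}\right) + 0} = \frac{1}{- \frac{21967}{15887} + 0} = \frac{1}{- \frac{21967}{15887}} = - \frac{15887}{21967}$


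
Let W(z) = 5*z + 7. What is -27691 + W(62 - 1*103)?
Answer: -27889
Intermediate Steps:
W(z) = 7 + 5*z
-27691 + W(62 - 1*103) = -27691 + (7 + 5*(62 - 1*103)) = -27691 + (7 + 5*(62 - 103)) = -27691 + (7 + 5*(-41)) = -27691 + (7 - 205) = -27691 - 198 = -27889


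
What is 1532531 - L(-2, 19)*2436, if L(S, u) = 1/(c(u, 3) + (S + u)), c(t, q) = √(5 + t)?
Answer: 406079303/265 + 4872*√6/265 ≈ 1.5324e+6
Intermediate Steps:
L(S, u) = 1/(S + u + √(5 + u)) (L(S, u) = 1/(√(5 + u) + (S + u)) = 1/(S + u + √(5 + u)))
1532531 - L(-2, 19)*2436 = 1532531 - 2436/(-2 + 19 + √(5 + 19)) = 1532531 - 2436/(-2 + 19 + √24) = 1532531 - 2436/(-2 + 19 + 2*√6) = 1532531 - 2436/(17 + 2*√6)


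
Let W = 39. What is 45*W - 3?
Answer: 1752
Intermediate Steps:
45*W - 3 = 45*39 - 3 = 1755 - 3 = 1752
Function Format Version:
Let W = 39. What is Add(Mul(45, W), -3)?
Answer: 1752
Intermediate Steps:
Add(Mul(45, W), -3) = Add(Mul(45, 39), -3) = Add(1755, -3) = 1752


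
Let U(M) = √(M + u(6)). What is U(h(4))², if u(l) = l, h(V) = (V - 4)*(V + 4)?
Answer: 6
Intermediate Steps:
h(V) = (-4 + V)*(4 + V)
U(M) = √(6 + M) (U(M) = √(M + 6) = √(6 + M))
U(h(4))² = (√(6 + (-16 + 4²)))² = (√(6 + (-16 + 16)))² = (√(6 + 0))² = (√6)² = 6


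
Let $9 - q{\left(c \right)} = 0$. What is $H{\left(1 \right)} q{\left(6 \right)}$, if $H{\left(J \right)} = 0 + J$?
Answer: $9$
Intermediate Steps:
$q{\left(c \right)} = 9$ ($q{\left(c \right)} = 9 - 0 = 9 + 0 = 9$)
$H{\left(J \right)} = J$
$H{\left(1 \right)} q{\left(6 \right)} = 1 \cdot 9 = 9$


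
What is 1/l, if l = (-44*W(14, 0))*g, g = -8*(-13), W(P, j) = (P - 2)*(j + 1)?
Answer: -1/54912 ≈ -1.8211e-5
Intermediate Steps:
W(P, j) = (1 + j)*(-2 + P) (W(P, j) = (-2 + P)*(1 + j) = (1 + j)*(-2 + P))
g = 104
l = -54912 (l = -44*(-2 + 14 - 2*0 + 14*0)*104 = -44*(-2 + 14 + 0 + 0)*104 = -44*12*104 = -528*104 = -54912)
1/l = 1/(-54912) = -1/54912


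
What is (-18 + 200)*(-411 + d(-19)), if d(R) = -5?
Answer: -75712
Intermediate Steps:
(-18 + 200)*(-411 + d(-19)) = (-18 + 200)*(-411 - 5) = 182*(-416) = -75712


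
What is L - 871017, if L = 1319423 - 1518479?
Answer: -1070073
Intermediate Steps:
L = -199056
L - 871017 = -199056 - 871017 = -1070073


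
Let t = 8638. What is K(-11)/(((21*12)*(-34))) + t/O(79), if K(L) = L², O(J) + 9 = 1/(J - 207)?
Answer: -9473468665/9878904 ≈ -958.96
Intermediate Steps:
O(J) = -9 + 1/(-207 + J) (O(J) = -9 + 1/(J - 207) = -9 + 1/(-207 + J))
K(-11)/(((21*12)*(-34))) + t/O(79) = (-11)²/(((21*12)*(-34))) + 8638/(((1864 - 9*79)/(-207 + 79))) = 121/((252*(-34))) + 8638/(((1864 - 711)/(-128))) = 121/(-8568) + 8638/((-1/128*1153)) = 121*(-1/8568) + 8638/(-1153/128) = -121/8568 + 8638*(-128/1153) = -121/8568 - 1105664/1153 = -9473468665/9878904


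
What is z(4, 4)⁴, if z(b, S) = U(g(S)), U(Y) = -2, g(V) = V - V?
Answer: 16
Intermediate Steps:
g(V) = 0
z(b, S) = -2
z(4, 4)⁴ = (-2)⁴ = 16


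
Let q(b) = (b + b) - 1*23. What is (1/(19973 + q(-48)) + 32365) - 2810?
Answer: 586784971/19854 ≈ 29555.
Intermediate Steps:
q(b) = -23 + 2*b (q(b) = 2*b - 23 = -23 + 2*b)
(1/(19973 + q(-48)) + 32365) - 2810 = (1/(19973 + (-23 + 2*(-48))) + 32365) - 2810 = (1/(19973 + (-23 - 96)) + 32365) - 2810 = (1/(19973 - 119) + 32365) - 2810 = (1/19854 + 32365) - 2810 = 642574711/19854 - 2810 = 586784971/19854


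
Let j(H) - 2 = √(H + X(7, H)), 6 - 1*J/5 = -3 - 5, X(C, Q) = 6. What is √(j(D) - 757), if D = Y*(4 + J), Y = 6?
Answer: √(-755 + 15*√2) ≈ 27.089*I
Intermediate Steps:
J = 70 (J = 30 - 5*(-3 - 5) = 30 - 5*(-8) = 30 + 40 = 70)
D = 444 (D = 6*(4 + 70) = 6*74 = 444)
j(H) = 2 + √(6 + H) (j(H) = 2 + √(H + 6) = 2 + √(6 + H))
√(j(D) - 757) = √((2 + √(6 + 444)) - 757) = √((2 + √450) - 757) = √((2 + 15*√2) - 757) = √(-755 + 15*√2)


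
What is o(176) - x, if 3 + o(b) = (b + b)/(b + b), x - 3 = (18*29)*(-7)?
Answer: 3649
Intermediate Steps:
x = -3651 (x = 3 + (18*29)*(-7) = 3 + 522*(-7) = 3 - 3654 = -3651)
o(b) = -2 (o(b) = -3 + (b + b)/(b + b) = -3 + (2*b)/((2*b)) = -3 + (2*b)*(1/(2*b)) = -3 + 1 = -2)
o(176) - x = -2 - 1*(-3651) = -2 + 3651 = 3649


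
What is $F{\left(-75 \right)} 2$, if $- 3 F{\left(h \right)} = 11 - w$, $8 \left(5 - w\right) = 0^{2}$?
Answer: $-4$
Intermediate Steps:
$w = 5$ ($w = 5 - \frac{0^{2}}{8} = 5 - 0 = 5 + 0 = 5$)
$F{\left(h \right)} = -2$ ($F{\left(h \right)} = - \frac{11 - 5}{3} = \left(- \frac{1}{3}\right) 6 = -2$)
$F{\left(-75 \right)} 2 = \left(-2\right) 2 = -4$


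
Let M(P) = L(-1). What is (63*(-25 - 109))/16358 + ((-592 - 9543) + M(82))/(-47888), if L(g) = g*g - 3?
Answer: -119224725/391675952 ≈ -0.30440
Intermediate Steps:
L(g) = -3 + g² (L(g) = g² - 3 = -3 + g²)
M(P) = -2 (M(P) = -3 + (-1)² = -3 + 1 = -2)
(63*(-25 - 109))/16358 + ((-592 - 9543) + M(82))/(-47888) = (63*(-25 - 109))/16358 + ((-592 - 9543) - 2)/(-47888) = (63*(-134))*(1/16358) + (-10135 - 2)*(-1/47888) = -8442*1/16358 - 10137*(-1/47888) = -4221/8179 + 10137/47888 = -119224725/391675952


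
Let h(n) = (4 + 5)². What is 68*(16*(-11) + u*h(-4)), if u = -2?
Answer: -22984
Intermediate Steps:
h(n) = 81 (h(n) = 9² = 81)
68*(16*(-11) + u*h(-4)) = 68*(16*(-11) - 2*81) = 68*(-176 - 162) = 68*(-338) = -22984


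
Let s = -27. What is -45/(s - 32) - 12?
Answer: -663/59 ≈ -11.237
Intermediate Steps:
-45/(s - 32) - 12 = -45/(-27 - 32) - 12 = -45/(-59) - 12 = -1/59*(-45) - 12 = 45/59 - 12 = -663/59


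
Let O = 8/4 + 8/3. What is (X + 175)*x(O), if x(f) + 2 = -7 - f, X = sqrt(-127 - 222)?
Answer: -7175/3 - 41*I*sqrt(349)/3 ≈ -2391.7 - 255.31*I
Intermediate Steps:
X = I*sqrt(349) (X = sqrt(-349) = I*sqrt(349) ≈ 18.682*I)
O = 14/3 (O = 8*(1/4) + 8*(1/3) = 2 + 8/3 = 14/3 ≈ 4.6667)
x(f) = -9 - f (x(f) = -2 + (-7 - f) = -9 - f)
(X + 175)*x(O) = (I*sqrt(349) + 175)*(-9 - 1*14/3) = (175 + I*sqrt(349))*(-9 - 14/3) = (175 + I*sqrt(349))*(-41/3) = -7175/3 - 41*I*sqrt(349)/3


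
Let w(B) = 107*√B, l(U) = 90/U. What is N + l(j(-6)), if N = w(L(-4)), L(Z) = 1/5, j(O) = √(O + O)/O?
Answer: 107*√5/5 + 90*I*√3 ≈ 47.852 + 155.88*I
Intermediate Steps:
j(O) = √2/√O (j(O) = √(2*O)/O = (√2*√O)/O = √2/√O)
L(Z) = ⅕
N = 107*√5/5 (N = 107*√(⅕) = 107*(√5/5) = 107*√5/5 ≈ 47.852)
N + l(j(-6)) = 107*√5/5 + 90/((√2/√(-6))) = 107*√5/5 + 90/((√2*(-I*√6/6))) = 107*√5/5 + 90/((-I*√3/3)) = 107*√5/5 + 90*(I*√3) = 107*√5/5 + 90*I*√3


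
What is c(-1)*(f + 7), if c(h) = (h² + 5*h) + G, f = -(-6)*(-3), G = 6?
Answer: -22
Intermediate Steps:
f = -18 (f = -3*(-2)*(-3) = 6*(-3) = -18)
c(h) = 6 + h² + 5*h (c(h) = (h² + 5*h) + 6 = 6 + h² + 5*h)
c(-1)*(f + 7) = (6 + (-1)² + 5*(-1))*(-18 + 7) = (6 + 1 - 5)*(-11) = 2*(-11) = -22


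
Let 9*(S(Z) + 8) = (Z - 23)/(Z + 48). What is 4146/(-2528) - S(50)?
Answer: 392015/61936 ≈ 6.3294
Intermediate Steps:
S(Z) = -8 + (-23 + Z)/(9*(48 + Z)) (S(Z) = -8 + ((Z - 23)/(Z + 48))/9 = -8 + ((-23 + Z)/(48 + Z))/9 = -8 + (-23 + Z)/(9*(48 + Z)))
4146/(-2528) - S(50) = 4146/(-2528) - 71*(-49 - 1*50)/(9*(48 + 50)) = 4146*(-1/2528) - 71*(-49 - 50)/(9*98) = -2073/1264 - 71*(-99)/(9*98) = -2073/1264 - 1*(-781/98) = -2073/1264 + 781/98 = 392015/61936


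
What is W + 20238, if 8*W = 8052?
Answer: 42489/2 ≈ 21245.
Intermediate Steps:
W = 2013/2 (W = (1/8)*8052 = 2013/2 ≈ 1006.5)
W + 20238 = 2013/2 + 20238 = 42489/2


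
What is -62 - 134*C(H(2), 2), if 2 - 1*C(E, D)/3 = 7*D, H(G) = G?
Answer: 4762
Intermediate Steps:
C(E, D) = 6 - 21*D
-62 - 134*C(H(2), 2) = -62 - 134*(6 - 21*2) = -62 - 134*(6 - 42) = -62 - 134*(-36) = -62 + 4824 = 4762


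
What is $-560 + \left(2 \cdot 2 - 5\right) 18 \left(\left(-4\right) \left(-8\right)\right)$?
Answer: $-1136$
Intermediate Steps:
$-560 + \left(2 \cdot 2 - 5\right) 18 \left(\left(-4\right) \left(-8\right)\right) = -560 + \left(4 - 5\right) 18 \cdot 32 = -560 + \left(-1\right) 18 \cdot 32 = -560 - 576 = -1136$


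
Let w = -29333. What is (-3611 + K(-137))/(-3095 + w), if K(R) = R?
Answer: 937/8107 ≈ 0.11558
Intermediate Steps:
(-3611 + K(-137))/(-3095 + w) = (-3611 - 137)/(-3095 - 29333) = -3748/(-32428) = -3748*(-1/32428) = 937/8107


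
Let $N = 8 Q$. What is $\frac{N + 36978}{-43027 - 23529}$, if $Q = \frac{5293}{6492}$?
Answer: $- \frac{15006470}{27005097} \approx -0.55569$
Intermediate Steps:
$Q = \frac{5293}{6492}$ ($Q = 5293 \cdot \frac{1}{6492} = \frac{5293}{6492} \approx 0.81531$)
$N = \frac{10586}{1623}$ ($N = 8 \cdot \frac{5293}{6492} = \frac{10586}{1623} \approx 6.5225$)
$\frac{N + 36978}{-43027 - 23529} = \frac{\frac{10586}{1623} + 36978}{-43027 - 23529} = \frac{60025880}{1623 \left(-66556\right)} = \frac{60025880}{1623} \left(- \frac{1}{66556}\right) = - \frac{15006470}{27005097}$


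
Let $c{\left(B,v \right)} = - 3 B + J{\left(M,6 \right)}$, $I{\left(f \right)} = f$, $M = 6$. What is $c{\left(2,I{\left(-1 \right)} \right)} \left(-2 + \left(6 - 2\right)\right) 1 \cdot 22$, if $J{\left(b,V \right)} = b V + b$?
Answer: $1584$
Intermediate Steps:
$J{\left(b,V \right)} = b + V b$ ($J{\left(b,V \right)} = V b + b = b + V b$)
$c{\left(B,v \right)} = 42 - 3 B$ ($c{\left(B,v \right)} = - 3 B + 6 \left(1 + 6\right) = - 3 B + 6 \cdot 7 = - 3 B + 42 = 42 - 3 B$)
$c{\left(2,I{\left(-1 \right)} \right)} \left(-2 + \left(6 - 2\right)\right) 1 \cdot 22 = \left(42 - 6\right) \left(-2 + \left(6 - 2\right)\right) 1 \cdot 22 = 36 \left(-2 + 4\right) 1 \cdot 22 = 36 \cdot 2 \cdot 1 \cdot 22 = 36 \cdot 2 \cdot 22 = 72 \cdot 22 = 1584$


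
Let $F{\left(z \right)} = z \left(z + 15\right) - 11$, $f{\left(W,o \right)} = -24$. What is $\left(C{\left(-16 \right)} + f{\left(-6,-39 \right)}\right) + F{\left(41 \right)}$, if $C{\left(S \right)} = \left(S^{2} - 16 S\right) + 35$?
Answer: $2808$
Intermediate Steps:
$C{\left(S \right)} = 35 + S^{2} - 16 S$
$F{\left(z \right)} = -11 + z \left(15 + z\right)$ ($F{\left(z \right)} = z \left(15 + z\right) - 11 = -11 + z \left(15 + z\right)$)
$\left(C{\left(-16 \right)} + f{\left(-6,-39 \right)}\right) + F{\left(41 \right)} = \left(\left(35 + \left(-16\right)^{2} - -256\right) - 24\right) + \left(-11 + 41^{2} + 15 \cdot 41\right) = \left(\left(35 + 256 + 256\right) - 24\right) + \left(-11 + 1681 + 615\right) = \left(547 - 24\right) + 2285 = 523 + 2285 = 2808$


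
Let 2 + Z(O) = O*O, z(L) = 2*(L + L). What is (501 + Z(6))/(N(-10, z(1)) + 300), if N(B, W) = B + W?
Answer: 535/294 ≈ 1.8197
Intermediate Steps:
z(L) = 4*L (z(L) = 2*(2*L) = 4*L)
Z(O) = -2 + O² (Z(O) = -2 + O*O = -2 + O²)
(501 + Z(6))/(N(-10, z(1)) + 300) = (501 + (-2 + 6²))/((-10 + 4*1) + 300) = (501 + (-2 + 36))/((-10 + 4) + 300) = (501 + 34)/(-6 + 300) = 535/294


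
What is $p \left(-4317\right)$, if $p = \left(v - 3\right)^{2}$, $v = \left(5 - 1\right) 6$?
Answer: $-1903797$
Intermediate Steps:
$v = 24$ ($v = 4 \cdot 6 = 24$)
$p = 441$ ($p = \left(24 - 3\right)^{2} = 21^{2} = 441$)
$p \left(-4317\right) = 441 \left(-4317\right) = -1903797$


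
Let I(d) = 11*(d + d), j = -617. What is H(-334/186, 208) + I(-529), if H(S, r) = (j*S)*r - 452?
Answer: 20307742/93 ≈ 2.1836e+5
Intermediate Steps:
H(S, r) = -452 - 617*S*r (H(S, r) = (-617*S)*r - 452 = -617*S*r - 452 = -452 - 617*S*r)
I(d) = 22*d (I(d) = 11*(2*d) = 22*d)
H(-334/186, 208) + I(-529) = (-452 - 617*(-334/186)*208) + 22*(-529) = (-452 - 617*(-334*1/186)*208) - 11638 = (-452 - 617*(-167/93)*208) - 11638 = (-452 + 21432112/93) - 11638 = 21390076/93 - 11638 = 20307742/93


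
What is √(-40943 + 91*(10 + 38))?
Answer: 5*I*√1463 ≈ 191.25*I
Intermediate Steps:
√(-40943 + 91*(10 + 38)) = √(-40943 + 91*48) = √(-40943 + 4368) = √(-36575) = 5*I*√1463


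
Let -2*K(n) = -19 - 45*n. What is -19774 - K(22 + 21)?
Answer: -20751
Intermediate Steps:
K(n) = 19/2 + 45*n/2 (K(n) = -(-19 - 45*n)/2 = 19/2 + 45*n/2)
-19774 - K(22 + 21) = -19774 - (19/2 + 45*(22 + 21)/2) = -19774 - (19/2 + (45/2)*43) = -19774 - (19/2 + 1935/2) = -19774 - 1*977 = -19774 - 977 = -20751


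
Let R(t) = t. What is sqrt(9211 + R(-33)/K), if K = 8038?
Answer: sqrt(595117323430)/8038 ≈ 95.974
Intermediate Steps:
sqrt(9211 + R(-33)/K) = sqrt(9211 - 33/8038) = sqrt(74037985/8038) = sqrt(595117323430)/8038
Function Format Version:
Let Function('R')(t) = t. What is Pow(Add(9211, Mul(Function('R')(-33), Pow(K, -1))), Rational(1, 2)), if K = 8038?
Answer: Mul(Rational(1, 8038), Pow(595117323430, Rational(1, 2))) ≈ 95.974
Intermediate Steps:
Pow(Add(9211, Mul(Function('R')(-33), Pow(K, -1))), Rational(1, 2)) = Pow(Add(9211, Mul(-33, Pow(8038, -1))), Rational(1, 2)) = Pow(Add(9211, Mul(-33, Rational(1, 8038))), Rational(1, 2)) = Pow(Add(9211, Rational(-33, 8038)), Rational(1, 2)) = Pow(Rational(74037985, 8038), Rational(1, 2)) = Mul(Rational(1, 8038), Pow(595117323430, Rational(1, 2)))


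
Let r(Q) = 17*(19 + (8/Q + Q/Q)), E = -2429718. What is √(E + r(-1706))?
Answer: I*√1767637355206/853 ≈ 1558.6*I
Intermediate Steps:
r(Q) = 340 + 136/Q (r(Q) = 17*(19 + (8/Q + 1)) = 17*(19 + (1 + 8/Q)) = 17*(20 + 8/Q) = 340 + 136/Q)
√(E + r(-1706)) = √(-2429718 + (340 + 136/(-1706))) = √(-2429718 + (340 + 136*(-1/1706))) = √(-2429718 + (340 - 68/853)) = √(-2429718 + 289952/853) = √(-2072259502/853) = I*√1767637355206/853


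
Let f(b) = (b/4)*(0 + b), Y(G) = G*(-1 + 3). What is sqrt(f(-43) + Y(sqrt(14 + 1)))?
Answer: sqrt(1849 + 8*sqrt(15))/2 ≈ 21.679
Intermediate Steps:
Y(G) = 2*G (Y(G) = G*2 = 2*G)
f(b) = b**2/4 (f(b) = (b*(1/4))*b = (b/4)*b = b**2/4)
sqrt(f(-43) + Y(sqrt(14 + 1))) = sqrt((1/4)*(-43)**2 + 2*sqrt(14 + 1)) = sqrt((1/4)*1849 + 2*sqrt(15)) = sqrt(1849/4 + 2*sqrt(15))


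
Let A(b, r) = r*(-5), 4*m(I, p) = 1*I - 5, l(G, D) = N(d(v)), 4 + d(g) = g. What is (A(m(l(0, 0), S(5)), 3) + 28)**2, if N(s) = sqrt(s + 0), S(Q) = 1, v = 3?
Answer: 169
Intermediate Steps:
d(g) = -4 + g
N(s) = sqrt(s)
l(G, D) = I (l(G, D) = sqrt(-4 + 3) = sqrt(-1) = I)
m(I, p) = -5/4 + I/4 (m(I, p) = (1*I - 5)/4 = (I - 5)/4 = (-5 + I)/4 = -5/4 + I/4)
A(b, r) = -5*r
(A(m(l(0, 0), S(5)), 3) + 28)**2 = (-5*3 + 28)**2 = (-15 + 28)**2 = 13**2 = 169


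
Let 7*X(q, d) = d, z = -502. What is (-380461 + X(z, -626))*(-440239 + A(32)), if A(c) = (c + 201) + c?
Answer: 1172026059822/7 ≈ 1.6743e+11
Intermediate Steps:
X(q, d) = d/7
A(c) = 201 + 2*c (A(c) = (201 + c) + c = 201 + 2*c)
(-380461 + X(z, -626))*(-440239 + A(32)) = (-380461 + (⅐)*(-626))*(-440239 + (201 + 2*32)) = (-380461 - 626/7)*(-440239 + (201 + 64)) = -2663853*(-440239 + 265)/7 = -2663853/7*(-439974) = 1172026059822/7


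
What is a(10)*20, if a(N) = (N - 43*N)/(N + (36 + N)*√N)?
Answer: 1400/351 - 6440*√10/351 ≈ -54.032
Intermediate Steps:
a(N) = -42*N/(N + √N*(36 + N)) (a(N) = (-42*N)/(N + √N*(36 + N)) = -42*N/(N + √N*(36 + N)))
a(10)*20 = -42*10/(10 + 10^(3/2) + 36*√10)*20 = -42*10/(10 + 10*√10 + 36*√10)*20 = -42*10/(10 + 46*√10)*20 = -420/(10 + 46*√10)*20 = -8400/(10 + 46*√10)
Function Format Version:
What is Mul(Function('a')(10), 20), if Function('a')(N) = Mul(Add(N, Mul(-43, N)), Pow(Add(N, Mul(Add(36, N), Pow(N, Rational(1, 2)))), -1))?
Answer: Add(Rational(1400, 351), Mul(Rational(-6440, 351), Pow(10, Rational(1, 2)))) ≈ -54.032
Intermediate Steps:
Function('a')(N) = Mul(-42, N, Pow(Add(N, Mul(Pow(N, Rational(1, 2)), Add(36, N))), -1)) (Function('a')(N) = Mul(Mul(-42, N), Pow(Add(N, Mul(Pow(N, Rational(1, 2)), Add(36, N))), -1)) = Mul(-42, N, Pow(Add(N, Mul(Pow(N, Rational(1, 2)), Add(36, N))), -1)))
Mul(Function('a')(10), 20) = Mul(Mul(-42, 10, Pow(Add(10, Pow(10, Rational(3, 2)), Mul(36, Pow(10, Rational(1, 2)))), -1)), 20) = Mul(Mul(-42, 10, Pow(Add(10, Mul(10, Pow(10, Rational(1, 2))), Mul(36, Pow(10, Rational(1, 2)))), -1)), 20) = Mul(Mul(-42, 10, Pow(Add(10, Mul(46, Pow(10, Rational(1, 2)))), -1)), 20) = Mul(Mul(-420, Pow(Add(10, Mul(46, Pow(10, Rational(1, 2)))), -1)), 20) = Mul(-8400, Pow(Add(10, Mul(46, Pow(10, Rational(1, 2)))), -1))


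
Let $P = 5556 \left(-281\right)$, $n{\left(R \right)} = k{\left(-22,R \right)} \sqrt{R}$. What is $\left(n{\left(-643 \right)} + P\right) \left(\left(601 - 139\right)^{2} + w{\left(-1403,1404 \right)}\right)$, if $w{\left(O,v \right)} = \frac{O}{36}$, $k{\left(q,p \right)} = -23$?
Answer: $- \frac{999526835843}{3} - \frac{176699363 i \sqrt{643}}{36} \approx -3.3318 \cdot 10^{11} - 1.2446 \cdot 10^{8} i$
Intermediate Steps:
$w{\left(O,v \right)} = \frac{O}{36}$ ($w{\left(O,v \right)} = O \frac{1}{36} = \frac{O}{36}$)
$n{\left(R \right)} = - 23 \sqrt{R}$
$P = -1561236$
$\left(n{\left(-643 \right)} + P\right) \left(\left(601 - 139\right)^{2} + w{\left(-1403,1404 \right)}\right) = \left(- 23 \sqrt{-643} - 1561236\right) \left(\left(601 - 139\right)^{2} + \frac{1}{36} \left(-1403\right)\right) = \left(- 23 i \sqrt{643} - 1561236\right) \left(462^{2} - \frac{1403}{36}\right) = \left(- 23 i \sqrt{643} - 1561236\right) \left(213444 - \frac{1403}{36}\right) = \left(-1561236 - 23 i \sqrt{643}\right) \frac{7682581}{36} = - \frac{999526835843}{3} - \frac{176699363 i \sqrt{643}}{36}$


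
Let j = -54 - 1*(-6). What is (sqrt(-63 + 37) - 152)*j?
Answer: 7296 - 48*I*sqrt(26) ≈ 7296.0 - 244.75*I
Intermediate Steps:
j = -48 (j = -54 + 6 = -48)
(sqrt(-63 + 37) - 152)*j = (sqrt(-63 + 37) - 152)*(-48) = (sqrt(-26) - 152)*(-48) = (I*sqrt(26) - 152)*(-48) = (-152 + I*sqrt(26))*(-48) = 7296 - 48*I*sqrt(26)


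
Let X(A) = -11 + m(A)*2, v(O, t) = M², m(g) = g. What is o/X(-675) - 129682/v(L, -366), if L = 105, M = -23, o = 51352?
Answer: -203662410/719969 ≈ -282.88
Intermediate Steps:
v(O, t) = 529 (v(O, t) = (-23)² = 529)
X(A) = -11 + 2*A (X(A) = -11 + A*2 = -11 + 2*A)
o/X(-675) - 129682/v(L, -366) = 51352/(-11 + 2*(-675)) - 129682/529 = 51352/(-11 - 1350) - 129682*1/529 = 51352/(-1361) - 129682/529 = 51352*(-1/1361) - 129682/529 = -51352/1361 - 129682/529 = -203662410/719969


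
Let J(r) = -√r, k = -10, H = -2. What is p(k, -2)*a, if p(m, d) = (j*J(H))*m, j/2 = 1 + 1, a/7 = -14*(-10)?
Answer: 39200*I*√2 ≈ 55437.0*I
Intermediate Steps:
a = 980 (a = 7*(-14*(-10)) = 7*140 = 980)
j = 4 (j = 2*(1 + 1) = 2*2 = 4)
p(m, d) = -4*I*m*√2 (p(m, d) = (4*(-√(-2)))*m = (4*(-I*√2))*m = (-4*I*√2)*m = -4*I*m*√2)
p(k, -2)*a = -4*I*(-10)*√2*980 = (40*I*√2)*980 = 39200*I*√2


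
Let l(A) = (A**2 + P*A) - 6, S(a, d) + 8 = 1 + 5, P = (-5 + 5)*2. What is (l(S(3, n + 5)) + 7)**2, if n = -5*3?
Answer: 25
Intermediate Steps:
n = -15
P = 0 (P = 0*2 = 0)
S(a, d) = -2 (S(a, d) = -8 + (1 + 5) = -8 + 6 = -2)
l(A) = -6 + A**2 (l(A) = (A**2 + 0*A) - 6 = (A**2 + 0) - 6 = A**2 - 6 = -6 + A**2)
(l(S(3, n + 5)) + 7)**2 = ((-6 + (-2)**2) + 7)**2 = ((-6 + 4) + 7)**2 = (-2 + 7)**2 = 5**2 = 25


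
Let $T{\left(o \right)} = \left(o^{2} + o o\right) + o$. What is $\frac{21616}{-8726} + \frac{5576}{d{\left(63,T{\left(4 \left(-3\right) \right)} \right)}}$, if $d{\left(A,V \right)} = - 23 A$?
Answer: $- \frac{39988880}{6321987} \approx -6.3254$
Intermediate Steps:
$T{\left(o \right)} = o + 2 o^{2}$ ($T{\left(o \right)} = \left(o^{2} + o^{2}\right) + o = 2 o^{2} + o = o + 2 o^{2}$)
$\frac{21616}{-8726} + \frac{5576}{d{\left(63,T{\left(4 \left(-3\right) \right)} \right)}} = \frac{21616}{-8726} + \frac{5576}{\left(-23\right) 63} = 21616 \left(- \frac{1}{8726}\right) + \frac{5576}{-1449} = - \frac{10808}{4363} + 5576 \left(- \frac{1}{1449}\right) = - \frac{10808}{4363} - \frac{5576}{1449} = - \frac{39988880}{6321987}$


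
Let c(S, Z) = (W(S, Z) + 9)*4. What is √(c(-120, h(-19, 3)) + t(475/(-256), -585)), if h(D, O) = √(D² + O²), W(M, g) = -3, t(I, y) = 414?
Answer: √438 ≈ 20.928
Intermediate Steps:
c(S, Z) = 24 (c(S, Z) = (-3 + 9)*4 = 6*4 = 24)
√(c(-120, h(-19, 3)) + t(475/(-256), -585)) = √(24 + 414) = √438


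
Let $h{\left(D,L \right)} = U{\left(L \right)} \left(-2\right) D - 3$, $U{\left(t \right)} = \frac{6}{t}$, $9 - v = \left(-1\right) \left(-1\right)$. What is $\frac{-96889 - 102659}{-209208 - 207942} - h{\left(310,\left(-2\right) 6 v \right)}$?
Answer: $- \frac{3269681}{92700} \approx -35.272$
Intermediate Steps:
$v = 8$ ($v = 9 - \left(-1\right) \left(-1\right) = 9 - 1 = 8$)
$h{\left(D,L \right)} = -3 - \frac{12 D}{L}$ ($h{\left(D,L \right)} = \frac{6}{L} \left(-2\right) D - 3 = - \frac{12}{L} D - 3 = - \frac{12 D}{L} - 3 = -3 - \frac{12 D}{L}$)
$\frac{-96889 - 102659}{-209208 - 207942} - h{\left(310,\left(-2\right) 6 v \right)} = \frac{-96889 - 102659}{-209208 - 207942} - \left(-3 - \frac{3720}{\left(-2\right) 6 \cdot 8}\right) = - \frac{199548}{-417150} - \left(-3 - \frac{3720}{\left(-12\right) 8}\right) = \left(-199548\right) \left(- \frac{1}{417150}\right) - \left(-3 - \frac{3720}{-96}\right) = \frac{11086}{23175} - \left(-3 - 3720 \left(- \frac{1}{96}\right)\right) = \frac{11086}{23175} - \left(-3 + \frac{155}{4}\right) = \frac{11086}{23175} - \frac{143}{4} = - \frac{3269681}{92700}$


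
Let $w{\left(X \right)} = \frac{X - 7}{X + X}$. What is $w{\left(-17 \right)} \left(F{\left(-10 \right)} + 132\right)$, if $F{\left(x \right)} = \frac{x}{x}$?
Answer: $\frac{1596}{17} \approx 93.882$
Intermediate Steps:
$w{\left(X \right)} = \frac{-7 + X}{2 X}$
$F{\left(x \right)} = 1$
$w{\left(-17 \right)} \left(F{\left(-10 \right)} + 132\right) = \frac{-7 - 17}{2 \left(-17\right)} \left(1 + 132\right) = \frac{1}{2} \left(- \frac{1}{17}\right) \left(-24\right) 133 = \frac{12}{17} \cdot 133 = \frac{1596}{17}$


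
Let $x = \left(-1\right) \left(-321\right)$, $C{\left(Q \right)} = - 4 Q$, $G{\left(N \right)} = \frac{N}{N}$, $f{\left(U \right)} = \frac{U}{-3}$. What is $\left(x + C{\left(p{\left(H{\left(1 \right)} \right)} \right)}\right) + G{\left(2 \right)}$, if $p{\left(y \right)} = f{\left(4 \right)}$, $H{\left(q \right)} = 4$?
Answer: $\frac{982}{3} \approx 327.33$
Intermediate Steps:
$f{\left(U \right)} = - \frac{U}{3}$ ($f{\left(U \right)} = U \left(- \frac{1}{3}\right) = - \frac{U}{3}$)
$G{\left(N \right)} = 1$
$p{\left(y \right)} = - \frac{4}{3}$ ($p{\left(y \right)} = \left(- \frac{1}{3}\right) 4 = - \frac{4}{3}$)
$x = 321$
$\left(x + C{\left(p{\left(H{\left(1 \right)} \right)} \right)}\right) + G{\left(2 \right)} = \left(321 - - \frac{16}{3}\right) + 1 = \left(321 + \frac{16}{3}\right) + 1 = \frac{979}{3} + 1 = \frac{982}{3}$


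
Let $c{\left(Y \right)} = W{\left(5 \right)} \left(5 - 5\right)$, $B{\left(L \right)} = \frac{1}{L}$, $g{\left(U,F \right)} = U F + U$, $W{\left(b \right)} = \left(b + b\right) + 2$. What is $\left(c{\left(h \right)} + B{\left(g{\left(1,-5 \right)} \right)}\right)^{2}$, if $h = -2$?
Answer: $\frac{1}{16} \approx 0.0625$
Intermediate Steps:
$W{\left(b \right)} = 2 + 2 b$ ($W{\left(b \right)} = 2 b + 2 = 2 + 2 b$)
$g{\left(U,F \right)} = U + F U$ ($g{\left(U,F \right)} = F U + U = U + F U$)
$c{\left(Y \right)} = 0$ ($c{\left(Y \right)} = \left(2 + 2 \cdot 5\right) \left(5 - 5\right) = \left(2 + 10\right) 0 = 12 \cdot 0 = 0$)
$\left(c{\left(h \right)} + B{\left(g{\left(1,-5 \right)} \right)}\right)^{2} = \left(0 + \frac{1}{1 \left(1 - 5\right)}\right)^{2} = \left(0 + \frac{1}{1 \left(-4\right)}\right)^{2} = \left(0 + \frac{1}{-4}\right)^{2} = \left(0 - \frac{1}{4}\right)^{2} = \left(- \frac{1}{4}\right)^{2} = \frac{1}{16}$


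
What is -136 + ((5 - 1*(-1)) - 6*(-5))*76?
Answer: 2600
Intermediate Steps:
-136 + ((5 - 1*(-1)) - 6*(-5))*76 = -136 + ((5 + 1) + 30)*76 = -136 + (6 + 30)*76 = -136 + 36*76 = -136 + 2736 = 2600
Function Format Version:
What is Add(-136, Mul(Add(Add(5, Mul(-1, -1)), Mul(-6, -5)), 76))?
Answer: 2600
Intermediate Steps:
Add(-136, Mul(Add(Add(5, Mul(-1, -1)), Mul(-6, -5)), 76)) = Add(-136, Mul(Add(Add(5, 1), 30), 76)) = Add(-136, Mul(Add(6, 30), 76)) = Add(-136, Mul(36, 76)) = Add(-136, 2736) = 2600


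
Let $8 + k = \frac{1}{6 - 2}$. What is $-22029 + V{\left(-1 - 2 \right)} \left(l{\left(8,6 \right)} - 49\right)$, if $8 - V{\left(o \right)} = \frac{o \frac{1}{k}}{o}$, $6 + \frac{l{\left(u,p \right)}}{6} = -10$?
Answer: $- \frac{719439}{31} \approx -23208.0$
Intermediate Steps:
$l{\left(u,p \right)} = -96$ ($l{\left(u,p \right)} = -36 + 6 \left(-10\right) = -36 - 60 = -96$)
$k = - \frac{31}{4}$ ($k = -8 + \frac{1}{6 - 2} = -8 + \frac{1}{4} = - \frac{31}{4} \approx -7.75$)
$V{\left(o \right)} = \frac{252}{31}$ ($V{\left(o \right)} = 8 - \frac{o \frac{1}{- \frac{31}{4}}}{o} = 8 - \frac{o \left(- \frac{4}{31}\right)}{o} = 8 - \frac{\left(- \frac{4}{31}\right) o}{o} = 8 - - \frac{4}{31} = 8 + \frac{4}{31} = \frac{252}{31}$)
$-22029 + V{\left(-1 - 2 \right)} \left(l{\left(8,6 \right)} - 49\right) = -22029 + \frac{252 \left(-96 - 49\right)}{31} = -22029 + \frac{252}{31} \left(-145\right) = -22029 - \frac{36540}{31} = - \frac{719439}{31}$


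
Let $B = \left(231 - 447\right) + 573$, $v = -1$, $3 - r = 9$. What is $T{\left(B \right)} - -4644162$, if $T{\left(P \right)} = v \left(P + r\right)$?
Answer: $4643811$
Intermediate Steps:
$r = -6$ ($r = 3 - 9 = -6$)
$B = 357$ ($B = -216 + 573 = 357$)
$T{\left(P \right)} = 6 - P$ ($T{\left(P \right)} = - (P - 6) = - (-6 + P) = 6 - P$)
$T{\left(B \right)} - -4644162 = \left(6 - 357\right) - -4644162 = \left(6 - 357\right) + 4644162 = -351 + 4644162 = 4643811$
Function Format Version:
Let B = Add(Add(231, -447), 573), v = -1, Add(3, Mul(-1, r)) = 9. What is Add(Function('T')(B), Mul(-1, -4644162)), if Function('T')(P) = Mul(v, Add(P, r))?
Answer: 4643811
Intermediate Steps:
r = -6 (r = Add(3, Mul(-1, 9)) = Add(3, -9) = -6)
B = 357 (B = Add(-216, 573) = 357)
Function('T')(P) = Add(6, Mul(-1, P)) (Function('T')(P) = Mul(-1, Add(P, -6)) = Mul(-1, Add(-6, P)) = Add(6, Mul(-1, P)))
Add(Function('T')(B), Mul(-1, -4644162)) = Add(Add(6, Mul(-1, 357)), Mul(-1, -4644162)) = Add(Add(6, -357), 4644162) = Add(-351, 4644162) = 4643811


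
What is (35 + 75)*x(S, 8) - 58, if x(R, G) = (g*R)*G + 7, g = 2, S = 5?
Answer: 9512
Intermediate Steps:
x(R, G) = 7 + 2*G*R (x(R, G) = (2*R)*G + 7 = 2*G*R + 7 = 7 + 2*G*R)
(35 + 75)*x(S, 8) - 58 = (35 + 75)*(7 + 2*8*5) - 58 = 110*(7 + 80) - 58 = 110*87 - 58 = 9570 - 58 = 9512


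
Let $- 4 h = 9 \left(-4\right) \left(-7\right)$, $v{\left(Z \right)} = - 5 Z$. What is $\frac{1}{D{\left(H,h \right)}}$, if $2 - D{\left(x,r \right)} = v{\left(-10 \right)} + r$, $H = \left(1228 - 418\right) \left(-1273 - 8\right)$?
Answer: $\frac{1}{15} \approx 0.066667$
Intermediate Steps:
$h = -63$ ($h = - \frac{9 \left(-4\right) \left(-7\right)}{4} = - \frac{\left(-36\right) \left(-7\right)}{4} = \left(- \frac{1}{4}\right) 252 = -63$)
$H = -1037610$ ($H = 810 \left(-1281\right) = -1037610$)
$D{\left(x,r \right)} = -48 - r$ ($D{\left(x,r \right)} = 2 - \left(\left(-5\right) \left(-10\right) + r\right) = 2 - \left(50 + r\right) = -48 - r$)
$\frac{1}{D{\left(H,h \right)}} = \frac{1}{-48 - -63} = \frac{1}{-48 + 63} = \frac{1}{15}$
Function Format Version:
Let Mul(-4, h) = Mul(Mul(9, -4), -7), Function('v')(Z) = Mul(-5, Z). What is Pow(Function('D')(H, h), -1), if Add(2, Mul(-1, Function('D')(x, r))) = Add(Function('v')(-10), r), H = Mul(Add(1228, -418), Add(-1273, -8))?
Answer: Rational(1, 15) ≈ 0.066667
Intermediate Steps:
h = -63 (h = Mul(Rational(-1, 4), Mul(Mul(9, -4), -7)) = Mul(Rational(-1, 4), Mul(-36, -7)) = Mul(Rational(-1, 4), 252) = -63)
H = -1037610 (H = Mul(810, -1281) = -1037610)
Function('D')(x, r) = Add(-48, Mul(-1, r)) (Function('D')(x, r) = Add(2, Mul(-1, Add(Mul(-5, -10), r))) = Add(2, Mul(-1, Add(50, r))) = Add(2, Add(-50, Mul(-1, r))) = Add(-48, Mul(-1, r)))
Pow(Function('D')(H, h), -1) = Pow(Add(-48, Mul(-1, -63)), -1) = Pow(Add(-48, 63), -1) = Pow(15, -1) = Rational(1, 15)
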